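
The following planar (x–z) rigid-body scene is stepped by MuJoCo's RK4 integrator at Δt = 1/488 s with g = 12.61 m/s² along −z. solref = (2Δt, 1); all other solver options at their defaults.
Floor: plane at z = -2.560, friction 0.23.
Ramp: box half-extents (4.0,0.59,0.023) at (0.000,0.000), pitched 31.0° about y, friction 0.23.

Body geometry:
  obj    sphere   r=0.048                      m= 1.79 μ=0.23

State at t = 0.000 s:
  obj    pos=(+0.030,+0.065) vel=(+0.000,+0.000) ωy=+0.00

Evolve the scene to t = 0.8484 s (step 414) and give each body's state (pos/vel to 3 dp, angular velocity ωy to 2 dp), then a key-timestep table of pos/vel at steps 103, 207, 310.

State at t = 0.8484 s:
  obj    pos=(+1.461,-0.795) vel=(+3.374,-2.027) ωy=+81.98

Key-timestep trajectory:
   step    t(s)  obj.x    obj.z    obj.vx   obj.vz 
    103  0.2111   +0.119  +0.012  +0.839  -0.504
    207  0.4242   +0.388  -0.150  +1.687  -1.014
    310  0.6352   +0.832  -0.417  +2.526  -1.518


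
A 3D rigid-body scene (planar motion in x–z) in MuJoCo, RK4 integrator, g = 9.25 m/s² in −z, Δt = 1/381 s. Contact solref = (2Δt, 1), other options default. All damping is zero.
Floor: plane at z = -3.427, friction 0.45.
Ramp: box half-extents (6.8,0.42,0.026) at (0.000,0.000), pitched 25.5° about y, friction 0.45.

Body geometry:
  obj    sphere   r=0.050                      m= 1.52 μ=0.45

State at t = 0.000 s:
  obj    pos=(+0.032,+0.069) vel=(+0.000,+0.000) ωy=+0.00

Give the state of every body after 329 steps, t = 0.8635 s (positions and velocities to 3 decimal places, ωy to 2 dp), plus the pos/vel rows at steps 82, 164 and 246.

State at t = 0.8635 s:
  obj    pos=(+0.989,-0.388) vel=(+2.217,-1.057) ωy=+49.12

Key-timestep trajectory:
   step    t(s)  obj.x    obj.z    obj.vx   obj.vz 
     82  0.2152   +0.091  +0.041  +0.553  -0.264
    164  0.4304   +0.270  -0.045  +1.105  -0.527
    246  0.6457   +0.567  -0.186  +1.658  -0.791


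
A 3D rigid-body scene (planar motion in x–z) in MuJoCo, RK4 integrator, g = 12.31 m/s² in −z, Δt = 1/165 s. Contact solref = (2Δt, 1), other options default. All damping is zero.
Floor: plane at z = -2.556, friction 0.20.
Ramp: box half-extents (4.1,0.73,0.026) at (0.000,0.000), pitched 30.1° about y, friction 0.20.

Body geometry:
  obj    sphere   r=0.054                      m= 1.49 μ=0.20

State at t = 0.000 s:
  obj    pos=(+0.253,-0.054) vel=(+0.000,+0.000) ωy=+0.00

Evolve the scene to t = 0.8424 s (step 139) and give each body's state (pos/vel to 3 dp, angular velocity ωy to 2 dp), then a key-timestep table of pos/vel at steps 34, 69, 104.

State at t = 0.8424 s:
  obj    pos=(+1.607,-0.839) vel=(+3.214,-1.863) ωy=+68.76

Key-timestep trajectory:
   step    t(s)  obj.x    obj.z    obj.vx   obj.vz 
     34  0.2061   +0.334  -0.101  +0.787  -0.456
     69  0.4182   +0.587  -0.248  +1.596  -0.925
    104  0.6303   +1.011  -0.494  +2.405  -1.394


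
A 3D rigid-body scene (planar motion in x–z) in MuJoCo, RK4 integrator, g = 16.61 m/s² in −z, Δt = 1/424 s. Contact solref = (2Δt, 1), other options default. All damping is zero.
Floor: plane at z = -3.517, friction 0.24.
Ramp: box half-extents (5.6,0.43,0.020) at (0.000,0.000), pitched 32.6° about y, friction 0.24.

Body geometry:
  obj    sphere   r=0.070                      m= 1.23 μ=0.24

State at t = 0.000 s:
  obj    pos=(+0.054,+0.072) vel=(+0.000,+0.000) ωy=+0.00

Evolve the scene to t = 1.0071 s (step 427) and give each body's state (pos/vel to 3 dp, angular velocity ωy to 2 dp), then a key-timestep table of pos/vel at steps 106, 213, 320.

State at t = 1.0071 s:
  obj    pos=(+2.785,-1.674) vel=(+5.423,-3.468) ωy=+91.95

Key-timestep trajectory:
   step    t(s)  obj.x    obj.z    obj.vx   obj.vz 
    106  0.2500   +0.222  -0.035  +1.347  -0.861
    213  0.5024   +0.734  -0.362  +2.705  -1.730
    320  0.7547   +1.588  -0.909  +4.064  -2.599


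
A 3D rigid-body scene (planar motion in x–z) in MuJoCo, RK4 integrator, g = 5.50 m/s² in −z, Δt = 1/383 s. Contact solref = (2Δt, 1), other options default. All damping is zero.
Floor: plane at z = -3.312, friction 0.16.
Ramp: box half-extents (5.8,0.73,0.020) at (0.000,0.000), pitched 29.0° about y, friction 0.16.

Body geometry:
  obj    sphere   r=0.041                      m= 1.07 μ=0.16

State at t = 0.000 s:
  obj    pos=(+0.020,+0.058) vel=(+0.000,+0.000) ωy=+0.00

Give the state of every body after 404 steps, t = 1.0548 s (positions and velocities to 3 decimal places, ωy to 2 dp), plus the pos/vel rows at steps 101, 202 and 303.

State at t = 1.0548 s:
  obj    pos=(+0.949,-0.456) vel=(+1.757,-0.974) ωy=+48.99

Key-timestep trajectory:
   step    t(s)  obj.x    obj.z    obj.vx   obj.vz 
    101  0.2637   +0.079  +0.026  +0.444  -0.244
    202  0.5274   +0.254  -0.071  +0.881  -0.487
    303  0.7911   +0.544  -0.232  +1.318  -0.730


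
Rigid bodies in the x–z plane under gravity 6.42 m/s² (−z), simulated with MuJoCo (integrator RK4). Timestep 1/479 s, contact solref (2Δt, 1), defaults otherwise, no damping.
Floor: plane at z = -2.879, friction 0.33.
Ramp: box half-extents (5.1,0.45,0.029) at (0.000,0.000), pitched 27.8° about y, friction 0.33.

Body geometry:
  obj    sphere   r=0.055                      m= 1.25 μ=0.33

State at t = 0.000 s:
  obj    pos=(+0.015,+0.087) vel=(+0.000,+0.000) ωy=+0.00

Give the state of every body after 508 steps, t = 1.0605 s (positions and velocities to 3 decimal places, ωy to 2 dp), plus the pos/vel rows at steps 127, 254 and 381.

State at t = 1.0605 s:
  obj    pos=(+1.079,-0.474) vel=(+2.006,-1.058) ωy=+41.24

Key-timestep trajectory:
   step    t(s)  obj.x    obj.z    obj.vx   obj.vz 
    127  0.2651   +0.082  +0.052  +0.502  -0.264
    254  0.5303   +0.281  -0.053  +1.003  -0.529
    381  0.7954   +0.614  -0.229  +1.505  -0.793


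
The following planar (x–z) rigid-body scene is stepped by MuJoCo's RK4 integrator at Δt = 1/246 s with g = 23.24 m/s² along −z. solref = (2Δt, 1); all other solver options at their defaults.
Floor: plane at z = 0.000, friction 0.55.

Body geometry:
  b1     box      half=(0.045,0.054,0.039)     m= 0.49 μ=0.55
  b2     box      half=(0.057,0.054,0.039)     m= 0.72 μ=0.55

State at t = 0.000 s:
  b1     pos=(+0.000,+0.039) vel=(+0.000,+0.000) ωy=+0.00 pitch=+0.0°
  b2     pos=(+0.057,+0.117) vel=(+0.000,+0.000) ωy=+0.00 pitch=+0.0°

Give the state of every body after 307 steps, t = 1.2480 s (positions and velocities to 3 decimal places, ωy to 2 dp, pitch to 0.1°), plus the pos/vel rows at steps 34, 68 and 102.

State at t = 1.2480 s:
  b1     pos=(+0.000,+0.039) vel=(+0.000,+0.000) ωy=+0.00 pitch=+0.0°
  b2     pos=(+0.112,+0.057) vel=(+0.000,+0.000) ωy=+0.00 pitch=+90.0°

Key-timestep trajectory:
   step    t(s)  b1.x    b1.z    b1.vx   b1.vz   b2.x    b2.z    b2.vx   b2.vz 
     34  0.1382   +0.000  +0.039  +0.000  +0.000   +0.090  +0.078  +0.392  -1.122
     68  0.2764   +0.000  +0.039  +0.000  +0.000   +0.137  +0.067  +0.007  +0.001
    102  0.4146   +0.000  +0.039  +0.000  +0.000   +0.108  +0.060  -0.039  +0.064


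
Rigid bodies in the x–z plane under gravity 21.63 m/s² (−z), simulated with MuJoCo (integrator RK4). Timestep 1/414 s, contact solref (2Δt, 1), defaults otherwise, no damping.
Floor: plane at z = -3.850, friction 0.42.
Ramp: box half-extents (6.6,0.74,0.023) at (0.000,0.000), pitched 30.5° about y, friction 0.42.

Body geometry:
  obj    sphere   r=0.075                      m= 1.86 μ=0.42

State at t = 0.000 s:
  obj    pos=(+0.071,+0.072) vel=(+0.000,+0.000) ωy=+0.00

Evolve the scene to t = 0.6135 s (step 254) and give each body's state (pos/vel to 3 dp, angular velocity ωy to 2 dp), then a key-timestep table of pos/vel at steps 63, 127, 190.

State at t = 0.6135 s:
  obj    pos=(+1.343,-0.677) vel=(+4.145,-2.442) ωy=+64.14

Key-timestep trajectory:
   step    t(s)  obj.x    obj.z    obj.vx   obj.vz 
     63  0.1522   +0.149  +0.026  +1.028  -0.606
    127  0.3068   +0.389  -0.115  +2.073  -1.221
    190  0.4589   +0.783  -0.347  +3.101  -1.827


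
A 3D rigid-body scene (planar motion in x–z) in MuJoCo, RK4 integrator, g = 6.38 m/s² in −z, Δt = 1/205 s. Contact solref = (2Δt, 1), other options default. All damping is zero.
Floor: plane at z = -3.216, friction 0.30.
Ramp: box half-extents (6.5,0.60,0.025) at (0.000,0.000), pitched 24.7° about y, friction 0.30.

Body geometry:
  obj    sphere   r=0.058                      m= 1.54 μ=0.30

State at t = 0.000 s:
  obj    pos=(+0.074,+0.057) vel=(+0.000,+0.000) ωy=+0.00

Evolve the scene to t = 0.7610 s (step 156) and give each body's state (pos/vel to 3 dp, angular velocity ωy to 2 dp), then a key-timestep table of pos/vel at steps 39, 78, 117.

State at t = 0.7610 s:
  obj    pos=(+0.575,-0.173) vel=(+1.317,-0.606) ωy=+24.98

Key-timestep trajectory:
   step    t(s)  obj.x    obj.z    obj.vx   obj.vz 
     39  0.1902   +0.105  +0.043  +0.329  -0.151
     78  0.3805   +0.199  +0.000  +0.658  -0.303
    117  0.5707   +0.356  -0.072  +0.987  -0.454


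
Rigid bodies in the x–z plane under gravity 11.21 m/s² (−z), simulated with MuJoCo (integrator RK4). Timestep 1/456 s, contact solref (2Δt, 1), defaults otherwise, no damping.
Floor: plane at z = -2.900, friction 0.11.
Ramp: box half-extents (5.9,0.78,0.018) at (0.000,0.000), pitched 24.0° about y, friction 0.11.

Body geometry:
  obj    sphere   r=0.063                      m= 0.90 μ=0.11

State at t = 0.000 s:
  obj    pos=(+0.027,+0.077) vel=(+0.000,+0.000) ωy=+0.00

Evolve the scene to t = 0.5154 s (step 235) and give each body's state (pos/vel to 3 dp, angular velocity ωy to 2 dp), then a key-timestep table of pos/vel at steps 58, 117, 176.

State at t = 0.5154 s:
  obj    pos=(+0.443,-0.109) vel=(+1.618,-0.715) ωy=+23.05

Key-timestep trajectory:
   step    t(s)  obj.x    obj.z    obj.vx   obj.vz 
     58  0.1272   +0.052  +0.065  +0.397  -0.182
    117  0.2566   +0.130  +0.031  +0.801  -0.368
    176  0.3860   +0.261  -0.027  +1.209  -0.545


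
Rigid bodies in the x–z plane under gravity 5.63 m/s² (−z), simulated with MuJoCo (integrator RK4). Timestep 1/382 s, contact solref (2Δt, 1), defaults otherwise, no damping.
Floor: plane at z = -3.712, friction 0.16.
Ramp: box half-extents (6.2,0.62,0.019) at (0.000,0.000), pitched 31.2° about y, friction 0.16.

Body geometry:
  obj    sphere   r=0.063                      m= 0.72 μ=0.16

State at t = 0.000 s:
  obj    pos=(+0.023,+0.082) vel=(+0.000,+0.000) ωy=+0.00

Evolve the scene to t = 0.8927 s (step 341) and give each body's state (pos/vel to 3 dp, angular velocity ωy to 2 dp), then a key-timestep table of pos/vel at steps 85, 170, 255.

State at t = 0.8927 s:
  obj    pos=(+0.754,-0.361) vel=(+1.638,-0.994) ωy=+27.28

Key-timestep trajectory:
   step    t(s)  obj.x    obj.z    obj.vx   obj.vz 
     85  0.2225   +0.068  +0.054  +0.408  -0.248
    170  0.4450   +0.205  -0.028  +0.816  -0.496
    255  0.6675   +0.432  -0.166  +1.227  -0.738


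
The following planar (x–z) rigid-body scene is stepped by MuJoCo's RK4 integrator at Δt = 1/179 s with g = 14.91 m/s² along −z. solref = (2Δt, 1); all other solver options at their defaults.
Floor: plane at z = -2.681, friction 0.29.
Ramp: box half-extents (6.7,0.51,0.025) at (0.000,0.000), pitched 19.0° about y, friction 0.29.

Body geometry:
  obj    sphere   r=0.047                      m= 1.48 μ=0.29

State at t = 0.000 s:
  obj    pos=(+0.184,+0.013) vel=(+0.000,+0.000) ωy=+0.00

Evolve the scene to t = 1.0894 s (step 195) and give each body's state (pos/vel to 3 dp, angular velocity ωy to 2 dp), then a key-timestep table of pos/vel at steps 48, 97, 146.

State at t = 1.0894 s:
  obj    pos=(+2.129,-0.657) vel=(+3.571,-1.230) ωy=+80.35

Key-timestep trajectory:
   step    t(s)  obj.x    obj.z    obj.vx   obj.vz 
     48  0.2682   +0.302  -0.028  +0.879  -0.303
     97  0.5419   +0.665  -0.153  +1.777  -0.612
    146  0.8156   +1.275  -0.363  +2.674  -0.921


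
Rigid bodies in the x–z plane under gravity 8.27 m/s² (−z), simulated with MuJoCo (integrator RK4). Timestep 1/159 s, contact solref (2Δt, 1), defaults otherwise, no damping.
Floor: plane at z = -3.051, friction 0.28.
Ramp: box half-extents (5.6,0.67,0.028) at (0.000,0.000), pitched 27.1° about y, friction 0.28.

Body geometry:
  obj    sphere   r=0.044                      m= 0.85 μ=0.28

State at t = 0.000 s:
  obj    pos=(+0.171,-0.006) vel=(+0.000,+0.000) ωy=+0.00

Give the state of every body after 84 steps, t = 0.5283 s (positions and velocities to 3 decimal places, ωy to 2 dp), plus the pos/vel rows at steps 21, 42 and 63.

State at t = 0.5283 s:
  obj    pos=(+0.505,-0.178) vel=(+1.266,-0.648) ωy=+32.29

Key-timestep trajectory:
   step    t(s)  obj.x    obj.z    obj.vx   obj.vz 
     21  0.1321   +0.192  -0.017  +0.317  -0.162
     42  0.2642   +0.254  -0.049  +0.633  -0.324
     63  0.3962   +0.359  -0.103  +0.949  -0.486


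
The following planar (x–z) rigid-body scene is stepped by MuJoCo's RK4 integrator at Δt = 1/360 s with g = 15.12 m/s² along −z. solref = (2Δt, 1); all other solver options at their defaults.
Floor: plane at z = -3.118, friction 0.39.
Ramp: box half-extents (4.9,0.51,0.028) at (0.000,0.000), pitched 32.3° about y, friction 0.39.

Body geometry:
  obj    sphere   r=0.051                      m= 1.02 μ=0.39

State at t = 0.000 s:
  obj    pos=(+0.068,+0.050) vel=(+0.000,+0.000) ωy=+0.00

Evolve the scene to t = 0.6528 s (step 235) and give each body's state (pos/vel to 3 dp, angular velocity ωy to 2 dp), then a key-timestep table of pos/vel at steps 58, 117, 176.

State at t = 0.6528 s:
  obj    pos=(+1.108,-0.607) vel=(+3.184,-2.013) ωy=+73.86

Key-timestep trajectory:
   step    t(s)  obj.x    obj.z    obj.vx   obj.vz 
     58  0.1611   +0.132  +0.010  +0.786  -0.497
    117  0.3250   +0.326  -0.113  +1.585  -1.002
    176  0.4889   +0.651  -0.318  +2.385  -1.508


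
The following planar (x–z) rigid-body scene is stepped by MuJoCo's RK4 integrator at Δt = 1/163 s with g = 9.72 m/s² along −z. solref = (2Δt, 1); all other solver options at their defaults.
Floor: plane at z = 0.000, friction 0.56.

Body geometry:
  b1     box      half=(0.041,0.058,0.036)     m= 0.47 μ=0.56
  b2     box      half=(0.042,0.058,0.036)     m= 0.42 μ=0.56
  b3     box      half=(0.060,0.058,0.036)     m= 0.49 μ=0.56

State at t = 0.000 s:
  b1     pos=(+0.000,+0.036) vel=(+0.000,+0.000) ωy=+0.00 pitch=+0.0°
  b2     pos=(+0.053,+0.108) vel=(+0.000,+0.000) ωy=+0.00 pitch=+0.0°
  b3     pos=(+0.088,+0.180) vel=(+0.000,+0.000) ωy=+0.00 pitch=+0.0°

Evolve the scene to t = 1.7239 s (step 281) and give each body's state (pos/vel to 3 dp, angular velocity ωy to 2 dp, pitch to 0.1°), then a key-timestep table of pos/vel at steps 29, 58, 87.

State at t = 1.7239 s:
  b1     pos=(+0.000,+0.036) vel=(+0.000,+0.000) ωy=+0.00 pitch=+0.0°
  b2     pos=(+0.094,+0.042) vel=(+0.000,+0.000) ωy=+0.00 pitch=+90.0°
  b3     pos=(+0.308,+0.036) vel=(+0.000,+0.000) ωy=+0.00 pitch=+180.0°

Key-timestep trajectory:
   step    t(s)  b1.x    b1.z    b1.vx   b1.vz   b2.x    b2.z    b2.vx   b2.vz   b3.x    b3.z    b3.vx   b3.vz 
     29  0.1779   +0.000  +0.036  +0.000  +0.000   +0.071  +0.095  +0.198  -0.252   +0.141  +0.134  +0.539  -0.759
     58  0.3558   +0.000  +0.036  +0.000  +0.000   +0.098  +0.045  -0.095  -0.065   +0.229  +0.068  +0.277  +0.089
     87  0.5337   +0.000  +0.036  +0.000  +0.000   +0.094  +0.042  +0.000  +0.000   +0.277  +0.062  +0.366  -0.198


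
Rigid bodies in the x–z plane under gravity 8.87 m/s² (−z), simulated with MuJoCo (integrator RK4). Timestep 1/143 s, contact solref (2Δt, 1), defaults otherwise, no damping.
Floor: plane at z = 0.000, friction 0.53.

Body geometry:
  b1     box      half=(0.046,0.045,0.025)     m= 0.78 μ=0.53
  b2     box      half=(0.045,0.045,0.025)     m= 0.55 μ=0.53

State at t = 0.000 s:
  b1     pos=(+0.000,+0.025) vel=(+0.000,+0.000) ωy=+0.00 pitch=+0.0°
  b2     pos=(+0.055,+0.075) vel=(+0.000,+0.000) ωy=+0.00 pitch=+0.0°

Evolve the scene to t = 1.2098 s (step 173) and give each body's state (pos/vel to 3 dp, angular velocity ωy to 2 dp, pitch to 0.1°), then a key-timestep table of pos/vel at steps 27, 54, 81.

State at t = 1.2098 s:
  b1     pos=(+0.000,+0.025) vel=(+0.000,+0.000) ωy=+0.00 pitch=+0.0°
  b2     pos=(+0.098,+0.045) vel=(+0.000,+0.000) ωy=+0.00 pitch=+90.0°

Key-timestep trajectory:
   step    t(s)  b1.x    b1.z    b1.vx   b1.vz   b2.x    b2.z    b2.vx   b2.vz 
     27  0.1888   +0.000  +0.025  +0.000  +0.000   +0.077  +0.048  +0.262  -0.094
     54  0.3776   +0.000  +0.025  +0.000  +0.000   +0.111  +0.050  -0.006  -0.002
     81  0.5664   +0.000  +0.025  +0.000  +0.000   +0.096  +0.046  +0.059  -0.025


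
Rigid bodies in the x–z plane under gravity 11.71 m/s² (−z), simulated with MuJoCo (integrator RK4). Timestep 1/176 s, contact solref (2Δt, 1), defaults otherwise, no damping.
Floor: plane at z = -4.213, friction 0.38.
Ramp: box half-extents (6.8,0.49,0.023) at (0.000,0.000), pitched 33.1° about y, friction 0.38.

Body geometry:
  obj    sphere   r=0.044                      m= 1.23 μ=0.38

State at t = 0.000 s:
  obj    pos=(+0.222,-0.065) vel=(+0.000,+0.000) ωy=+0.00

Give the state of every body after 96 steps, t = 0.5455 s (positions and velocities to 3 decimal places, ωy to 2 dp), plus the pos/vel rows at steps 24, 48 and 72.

State at t = 0.5455 s:
  obj    pos=(+0.791,-0.436) vel=(+2.087,-1.361) ωy=+56.61

Key-timestep trajectory:
   step    t(s)  obj.x    obj.z    obj.vx   obj.vz 
     24  0.1364   +0.258  -0.088  +0.522  -0.340
     48  0.2727   +0.364  -0.158  +1.044  -0.680
     72  0.4091   +0.542  -0.274  +1.566  -1.021


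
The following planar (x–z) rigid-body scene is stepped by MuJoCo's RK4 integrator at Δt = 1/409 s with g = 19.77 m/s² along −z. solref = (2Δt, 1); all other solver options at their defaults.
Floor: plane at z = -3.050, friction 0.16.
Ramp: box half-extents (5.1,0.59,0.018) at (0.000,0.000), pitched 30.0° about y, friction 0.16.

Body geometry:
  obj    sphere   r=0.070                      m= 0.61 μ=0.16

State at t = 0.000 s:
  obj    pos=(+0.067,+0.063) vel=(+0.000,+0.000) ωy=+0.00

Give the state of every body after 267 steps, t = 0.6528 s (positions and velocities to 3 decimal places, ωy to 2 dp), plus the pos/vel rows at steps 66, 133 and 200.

State at t = 0.6528 s:
  obj    pos=(+1.386,-0.699) vel=(+4.038,-2.339) ωy=+63.79

Key-timestep trajectory:
   step    t(s)  obj.x    obj.z    obj.vx   obj.vz 
     66  0.1614   +0.148  +0.016  +1.000  -0.575
    133  0.3252   +0.394  -0.126  +2.010  -1.171
    200  0.4890   +0.807  -0.364  +3.027  -1.748


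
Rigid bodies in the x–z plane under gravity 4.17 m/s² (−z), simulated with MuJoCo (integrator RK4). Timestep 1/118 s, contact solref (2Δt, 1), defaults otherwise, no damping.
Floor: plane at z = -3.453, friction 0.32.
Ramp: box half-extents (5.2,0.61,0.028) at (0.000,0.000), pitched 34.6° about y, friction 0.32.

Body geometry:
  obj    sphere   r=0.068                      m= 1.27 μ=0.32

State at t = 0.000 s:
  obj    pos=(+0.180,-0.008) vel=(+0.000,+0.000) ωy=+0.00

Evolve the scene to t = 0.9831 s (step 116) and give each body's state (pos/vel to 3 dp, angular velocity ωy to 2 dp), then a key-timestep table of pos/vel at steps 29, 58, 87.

State at t = 0.9831 s:
  obj    pos=(+0.853,-0.472) vel=(+1.369,-0.944) ωy=+24.44

Key-timestep trajectory:
   step    t(s)  obj.x    obj.z    obj.vx   obj.vz 
     29  0.2458   +0.222  -0.037  +0.342  -0.236
     58  0.4915   +0.348  -0.124  +0.684  -0.472
     87  0.7373   +0.559  -0.269  +1.027  -0.708


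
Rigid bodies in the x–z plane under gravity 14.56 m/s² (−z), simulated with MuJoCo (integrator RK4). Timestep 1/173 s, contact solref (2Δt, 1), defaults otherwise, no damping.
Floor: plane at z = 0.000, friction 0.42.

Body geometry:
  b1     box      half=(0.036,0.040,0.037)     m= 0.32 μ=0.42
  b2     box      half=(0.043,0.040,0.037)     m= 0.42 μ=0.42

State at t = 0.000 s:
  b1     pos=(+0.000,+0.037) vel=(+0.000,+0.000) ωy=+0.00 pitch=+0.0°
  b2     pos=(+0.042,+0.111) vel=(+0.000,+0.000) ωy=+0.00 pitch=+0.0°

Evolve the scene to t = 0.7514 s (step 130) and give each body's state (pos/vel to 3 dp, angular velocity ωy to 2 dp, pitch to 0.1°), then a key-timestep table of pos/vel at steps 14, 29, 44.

State at t = 0.7514 s:
  b1     pos=(+0.000,+0.037) vel=(+0.000,+0.000) ωy=+0.00 pitch=+0.0°
  b2     pos=(+0.088,+0.043) vel=(+0.000,+0.000) ωy=+0.00 pitch=+90.0°

Key-timestep trajectory:
   step    t(s)  b1.x    b1.z    b1.vx   b1.vz   b2.x    b2.z    b2.vx   b2.vz 
     14  0.0809   +0.000  +0.037  +0.000  +0.000   +0.047  +0.110  +0.128  -0.036
     29  0.1676   +0.000  +0.037  +0.000  +0.000   +0.067  +0.096  +0.320  -0.441
     44  0.2543   +0.000  +0.037  +0.000  +0.000   +0.090  +0.040  -0.085  +0.140


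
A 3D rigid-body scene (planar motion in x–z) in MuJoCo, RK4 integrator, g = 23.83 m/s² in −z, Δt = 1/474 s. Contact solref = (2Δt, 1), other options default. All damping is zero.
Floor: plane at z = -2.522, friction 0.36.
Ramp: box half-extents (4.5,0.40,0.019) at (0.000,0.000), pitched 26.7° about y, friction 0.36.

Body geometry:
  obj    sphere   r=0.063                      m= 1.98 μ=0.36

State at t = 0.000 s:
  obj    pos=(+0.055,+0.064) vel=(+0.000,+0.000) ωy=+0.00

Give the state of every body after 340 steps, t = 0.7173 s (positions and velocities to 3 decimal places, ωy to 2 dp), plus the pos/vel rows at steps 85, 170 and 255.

State at t = 0.7173 s:
  obj    pos=(+1.813,-0.820) vel=(+4.901,-2.465) ωy=+87.07

Key-timestep trajectory:
   step    t(s)  obj.x    obj.z    obj.vx   obj.vz 
     85  0.1793   +0.165  +0.009  +1.225  -0.616
    170  0.3586   +0.495  -0.157  +2.451  -1.233
    255  0.5380   +1.044  -0.433  +3.676  -1.849


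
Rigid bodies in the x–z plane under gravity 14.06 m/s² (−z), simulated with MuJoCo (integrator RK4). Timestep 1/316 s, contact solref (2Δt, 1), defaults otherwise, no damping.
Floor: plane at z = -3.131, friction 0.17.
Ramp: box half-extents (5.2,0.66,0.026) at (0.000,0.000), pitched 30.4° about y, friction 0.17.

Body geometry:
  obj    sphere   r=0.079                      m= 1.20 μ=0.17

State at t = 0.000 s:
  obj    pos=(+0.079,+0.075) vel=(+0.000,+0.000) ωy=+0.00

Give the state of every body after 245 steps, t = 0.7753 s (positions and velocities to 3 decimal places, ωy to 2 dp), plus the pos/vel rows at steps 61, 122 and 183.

State at t = 0.7753 s:
  obj    pos=(+1.397,-0.698) vel=(+3.399,-1.994) ωy=+49.86

Key-timestep trajectory:
   step    t(s)  obj.x    obj.z    obj.vx   obj.vz 
     61  0.1930   +0.161  +0.027  +0.846  -0.497
    122  0.3861   +0.406  -0.117  +1.693  -0.993
    183  0.5791   +0.814  -0.356  +2.539  -1.489


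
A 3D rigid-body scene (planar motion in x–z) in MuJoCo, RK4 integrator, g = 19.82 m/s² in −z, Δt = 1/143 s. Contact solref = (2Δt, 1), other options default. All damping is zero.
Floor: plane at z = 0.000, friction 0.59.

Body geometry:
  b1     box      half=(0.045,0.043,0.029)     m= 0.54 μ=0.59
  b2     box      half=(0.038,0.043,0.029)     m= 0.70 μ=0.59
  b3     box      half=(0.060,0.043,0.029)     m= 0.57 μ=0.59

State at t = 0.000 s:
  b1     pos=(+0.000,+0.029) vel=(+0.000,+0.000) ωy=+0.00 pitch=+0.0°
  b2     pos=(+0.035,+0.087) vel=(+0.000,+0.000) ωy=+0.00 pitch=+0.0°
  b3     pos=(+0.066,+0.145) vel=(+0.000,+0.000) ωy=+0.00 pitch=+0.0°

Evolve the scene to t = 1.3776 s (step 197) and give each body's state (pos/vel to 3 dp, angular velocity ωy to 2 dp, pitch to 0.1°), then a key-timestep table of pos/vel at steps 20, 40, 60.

State at t = 1.3776 s:
  b1     pos=(+0.000,+0.029) vel=(+0.000,+0.000) ωy=+0.00 pitch=+0.0°
  b2     pos=(+0.082,+0.038) vel=(+0.000,+0.000) ωy=+0.00 pitch=+90.0°
  b3     pos=(+0.261,+0.029) vel=(+0.000,+0.000) ωy=+0.00 pitch=+180.0°

Key-timestep trajectory:
   step    t(s)  b1.x    b1.z    b1.vx   b1.vz   b2.x    b2.z    b2.vx   b2.vz   b3.x    b3.z    b3.vx   b3.vz 
     20  0.1399   +0.000  +0.029  -0.002  +0.000   +0.042  +0.088  +0.122  +0.015   +0.085  +0.138  +0.332  -0.163
     40  0.2797   +0.000  +0.029  +0.000  +0.000   +0.082  +0.040  +0.375  -1.337   +0.166  +0.058  +0.769  -0.078
     60  0.4196   +0.000  +0.029  +0.000  +0.000   +0.082  +0.038  +0.000  +0.001   +0.250  +0.041  +0.695  -0.769


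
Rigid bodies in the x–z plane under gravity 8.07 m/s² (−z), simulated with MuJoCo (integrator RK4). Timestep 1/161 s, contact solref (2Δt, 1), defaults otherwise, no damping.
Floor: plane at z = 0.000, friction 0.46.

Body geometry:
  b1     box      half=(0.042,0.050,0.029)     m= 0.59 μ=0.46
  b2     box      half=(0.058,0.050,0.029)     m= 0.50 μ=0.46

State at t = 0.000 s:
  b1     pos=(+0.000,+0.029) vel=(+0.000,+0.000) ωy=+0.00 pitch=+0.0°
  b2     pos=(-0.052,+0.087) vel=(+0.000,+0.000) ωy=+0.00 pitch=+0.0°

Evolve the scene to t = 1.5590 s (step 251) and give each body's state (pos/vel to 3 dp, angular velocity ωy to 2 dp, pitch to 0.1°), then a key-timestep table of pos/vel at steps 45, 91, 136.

State at t = 1.5590 s:
  b1     pos=(+0.000,+0.029) vel=(+0.000,+0.000) ωy=+0.00 pitch=+0.0°
  b2     pos=(-0.111,+0.058) vel=(+0.000,+0.000) ωy=+0.00 pitch=-90.0°

Key-timestep trajectory:
   step    t(s)  b1.x    b1.z    b1.vx   b1.vz   b2.x    b2.z    b2.vx   b2.vz 
     45  0.2795   +0.000  +0.029  +0.000  +0.000   -0.090  +0.064  -0.238  -0.025
     91  0.5652   +0.000  +0.029  +0.000  +0.000   -0.127  +0.063  +0.056  -0.012
    136  0.8447   +0.000  +0.029  +0.000  +0.000   -0.111  +0.058  -0.124  +0.002


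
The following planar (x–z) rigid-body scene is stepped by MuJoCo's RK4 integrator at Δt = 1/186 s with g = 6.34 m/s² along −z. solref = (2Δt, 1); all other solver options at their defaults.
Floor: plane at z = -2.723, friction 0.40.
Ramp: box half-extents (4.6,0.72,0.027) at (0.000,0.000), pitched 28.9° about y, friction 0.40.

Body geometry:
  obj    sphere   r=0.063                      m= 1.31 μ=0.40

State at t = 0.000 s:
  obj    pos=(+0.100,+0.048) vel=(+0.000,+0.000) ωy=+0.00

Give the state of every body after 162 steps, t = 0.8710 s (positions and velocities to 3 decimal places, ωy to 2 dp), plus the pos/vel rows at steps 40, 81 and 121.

State at t = 0.8710 s:
  obj    pos=(+0.827,-0.354) vel=(+1.669,-0.921) ωy=+30.25

Key-timestep trajectory:
   step    t(s)  obj.x    obj.z    obj.vx   obj.vz 
     40  0.2151   +0.144  +0.023  +0.412  -0.228
     81  0.4355   +0.282  -0.053  +0.834  -0.461
    121  0.6505   +0.505  -0.176  +1.247  -0.688


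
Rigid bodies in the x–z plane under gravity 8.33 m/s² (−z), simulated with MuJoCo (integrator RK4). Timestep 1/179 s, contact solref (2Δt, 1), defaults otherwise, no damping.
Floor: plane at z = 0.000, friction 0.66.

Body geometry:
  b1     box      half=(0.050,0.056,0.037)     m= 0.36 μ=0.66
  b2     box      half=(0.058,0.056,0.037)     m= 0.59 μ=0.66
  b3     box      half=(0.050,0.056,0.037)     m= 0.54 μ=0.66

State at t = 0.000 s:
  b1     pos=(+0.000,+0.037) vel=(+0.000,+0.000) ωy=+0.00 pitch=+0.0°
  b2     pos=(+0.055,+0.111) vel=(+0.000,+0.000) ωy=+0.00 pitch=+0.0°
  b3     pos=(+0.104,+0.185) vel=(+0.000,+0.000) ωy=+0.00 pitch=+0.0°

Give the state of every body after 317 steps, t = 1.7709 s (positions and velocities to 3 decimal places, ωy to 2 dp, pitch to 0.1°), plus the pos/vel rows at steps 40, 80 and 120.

State at t = 1.7709 s:
  b1     pos=(+0.000,+0.037) vel=(+0.000,+0.000) ωy=+0.00 pitch=+0.0°
  b2     pos=(+0.203,+0.037) vel=(+0.000,+0.000) ωy=+0.00 pitch=+180.0°
  b3     pos=(+0.313,+0.037) vel=(+0.000,+0.000) ωy=+0.00 pitch=+180.0°

Key-timestep trajectory:
   step    t(s)  b1.x    b1.z    b1.vx   b1.vz   b2.x    b2.z    b2.vx   b2.vz   b3.x    b3.z    b3.vx   b3.vz 
     40  0.2235   +0.000  +0.037  +0.000  +0.000   +0.080  +0.096  +0.224  -0.297   +0.169  +0.114  +0.470  -0.944
     80  0.4469   +0.000  +0.037  +0.000  +0.000   +0.137  +0.069  +0.157  +0.014   +0.255  +0.062  +0.186  +0.011
    120  0.6704   +0.000  +0.037  +0.000  +0.000   +0.177  +0.063  +0.186  -0.078   +0.311  +0.036  +0.149  -0.160


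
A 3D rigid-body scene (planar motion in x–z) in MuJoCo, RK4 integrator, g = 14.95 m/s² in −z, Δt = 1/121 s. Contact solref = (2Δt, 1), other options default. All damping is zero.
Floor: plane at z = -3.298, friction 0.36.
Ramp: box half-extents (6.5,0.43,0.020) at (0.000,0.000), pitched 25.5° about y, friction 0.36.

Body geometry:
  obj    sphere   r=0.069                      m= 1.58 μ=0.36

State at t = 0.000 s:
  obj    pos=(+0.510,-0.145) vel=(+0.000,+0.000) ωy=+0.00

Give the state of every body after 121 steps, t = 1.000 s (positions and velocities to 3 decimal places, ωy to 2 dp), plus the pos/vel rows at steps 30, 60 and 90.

State at t = 1.000 s:
  obj    pos=(+2.585,-1.134) vel=(+4.149,-1.979) ωy=+66.61

Key-timestep trajectory:
   step    t(s)  obj.x    obj.z    obj.vx   obj.vz 
     30  0.2479   +0.638  -0.206  +1.029  -0.491
     60  0.4959   +1.020  -0.388  +2.058  -0.981
     90  0.7438   +1.658  -0.692  +3.086  -1.472


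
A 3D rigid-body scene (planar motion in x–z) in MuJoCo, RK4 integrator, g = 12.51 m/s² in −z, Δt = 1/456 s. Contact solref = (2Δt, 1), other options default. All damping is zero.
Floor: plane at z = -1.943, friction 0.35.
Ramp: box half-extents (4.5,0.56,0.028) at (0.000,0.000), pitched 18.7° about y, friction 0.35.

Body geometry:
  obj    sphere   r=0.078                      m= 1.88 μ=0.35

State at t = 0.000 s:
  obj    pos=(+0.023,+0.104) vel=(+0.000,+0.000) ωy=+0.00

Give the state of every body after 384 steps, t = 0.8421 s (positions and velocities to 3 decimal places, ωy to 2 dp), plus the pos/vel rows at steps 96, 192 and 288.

State at t = 0.8421 s:
  obj    pos=(+0.985,-0.222) vel=(+2.285,-0.774) ωy=+30.93

Key-timestep trajectory:
   step    t(s)  obj.x    obj.z    obj.vx   obj.vz 
     96  0.2105   +0.083  +0.084  +0.571  -0.193
    192  0.4211   +0.264  +0.023  +1.143  -0.387
    288  0.6316   +0.564  -0.079  +1.714  -0.580


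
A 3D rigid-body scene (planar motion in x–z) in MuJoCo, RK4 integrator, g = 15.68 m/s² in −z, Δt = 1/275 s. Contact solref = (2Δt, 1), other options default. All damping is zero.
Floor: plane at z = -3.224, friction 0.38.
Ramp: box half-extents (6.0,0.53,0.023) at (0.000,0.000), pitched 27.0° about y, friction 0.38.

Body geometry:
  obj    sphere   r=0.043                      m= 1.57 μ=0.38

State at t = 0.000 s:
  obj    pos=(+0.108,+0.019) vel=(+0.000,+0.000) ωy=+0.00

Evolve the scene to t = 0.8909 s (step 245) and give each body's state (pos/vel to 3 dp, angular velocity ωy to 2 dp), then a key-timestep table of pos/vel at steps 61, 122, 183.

State at t = 0.8909 s:
  obj    pos=(+1.906,-0.897) vel=(+4.036,-2.057) ωy=+105.34

Key-timestep trajectory:
   step    t(s)  obj.x    obj.z    obj.vx   obj.vz 
     61  0.2218   +0.220  -0.038  +1.005  -0.512
    122  0.4436   +0.554  -0.208  +2.010  -1.024
    183  0.6655   +1.111  -0.492  +3.015  -1.536


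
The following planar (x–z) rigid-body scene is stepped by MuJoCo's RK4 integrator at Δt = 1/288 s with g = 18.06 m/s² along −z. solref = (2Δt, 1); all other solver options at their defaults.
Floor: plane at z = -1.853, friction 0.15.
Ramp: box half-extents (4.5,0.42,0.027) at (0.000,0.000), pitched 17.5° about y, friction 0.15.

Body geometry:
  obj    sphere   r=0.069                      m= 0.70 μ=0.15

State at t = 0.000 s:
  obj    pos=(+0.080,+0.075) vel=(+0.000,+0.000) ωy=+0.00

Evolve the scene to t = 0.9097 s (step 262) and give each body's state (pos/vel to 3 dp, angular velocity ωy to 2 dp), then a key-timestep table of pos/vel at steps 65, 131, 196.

State at t = 0.9097 s:
  obj    pos=(+1.611,-0.407) vel=(+3.366,-1.061) ωy=+51.13

Key-timestep trajectory:
   step    t(s)  obj.x    obj.z    obj.vx   obj.vz 
     65  0.2257   +0.174  +0.046  +0.835  -0.263
    131  0.4549   +0.463  -0.045  +1.683  -0.531
    196  0.6806   +0.937  -0.195  +2.518  -0.794


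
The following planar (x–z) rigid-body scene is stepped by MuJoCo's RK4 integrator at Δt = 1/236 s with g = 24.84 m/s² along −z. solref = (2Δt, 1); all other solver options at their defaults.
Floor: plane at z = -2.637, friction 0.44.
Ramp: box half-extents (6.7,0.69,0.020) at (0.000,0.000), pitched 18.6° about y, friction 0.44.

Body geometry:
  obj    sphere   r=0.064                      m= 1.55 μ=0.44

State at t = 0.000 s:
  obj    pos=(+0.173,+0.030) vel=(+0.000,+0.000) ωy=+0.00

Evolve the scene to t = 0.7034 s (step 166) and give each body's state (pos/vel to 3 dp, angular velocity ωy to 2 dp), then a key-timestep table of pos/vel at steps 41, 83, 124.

State at t = 0.7034 s:
  obj    pos=(+1.500,-0.416) vel=(+3.773,-1.270) ωy=+62.19

Key-timestep trajectory:
   step    t(s)  obj.x    obj.z    obj.vx   obj.vz 
     41  0.1737   +0.254  +0.003  +0.932  -0.314
     83  0.3517   +0.505  -0.081  +1.886  -0.635
    124  0.5254   +0.914  -0.219  +2.818  -0.948


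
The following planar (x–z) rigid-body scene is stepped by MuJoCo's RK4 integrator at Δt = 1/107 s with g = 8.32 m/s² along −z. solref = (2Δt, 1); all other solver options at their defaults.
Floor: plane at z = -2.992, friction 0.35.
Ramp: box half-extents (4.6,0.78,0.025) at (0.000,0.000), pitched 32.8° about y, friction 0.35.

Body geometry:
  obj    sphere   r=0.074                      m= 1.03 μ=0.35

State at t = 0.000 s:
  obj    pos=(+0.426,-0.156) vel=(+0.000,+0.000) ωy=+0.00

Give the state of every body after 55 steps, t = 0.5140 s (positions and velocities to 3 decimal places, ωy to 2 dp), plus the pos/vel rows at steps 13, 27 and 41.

State at t = 0.5140 s:
  obj    pos=(+0.783,-0.387) vel=(+1.391,-0.896) ωy=+22.34

Key-timestep trajectory:
   step    t(s)  obj.x    obj.z    obj.vx   obj.vz 
     13  0.1215   +0.446  -0.170  +0.330  -0.211
     27  0.2523   +0.512  -0.212  +0.683  -0.440
     41  0.3832   +0.625  -0.285  +1.037  -0.668


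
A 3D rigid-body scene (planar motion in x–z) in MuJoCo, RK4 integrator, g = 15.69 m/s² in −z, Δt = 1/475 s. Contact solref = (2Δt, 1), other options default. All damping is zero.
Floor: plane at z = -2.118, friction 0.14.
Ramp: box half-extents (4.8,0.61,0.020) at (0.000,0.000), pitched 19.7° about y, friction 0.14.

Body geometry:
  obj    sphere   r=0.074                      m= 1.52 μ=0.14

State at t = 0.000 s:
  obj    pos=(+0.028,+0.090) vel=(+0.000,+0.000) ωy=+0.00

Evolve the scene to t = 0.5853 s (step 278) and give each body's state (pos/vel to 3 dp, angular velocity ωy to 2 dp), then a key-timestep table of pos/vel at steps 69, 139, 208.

State at t = 0.5853 s:
  obj    pos=(+0.637,-0.128) vel=(+2.082,-0.745) ωy=+29.87

Key-timestep trajectory:
   step    t(s)  obj.x    obj.z    obj.vx   obj.vz 
     69  0.1453   +0.066  +0.076  +0.517  -0.185
    139  0.2926   +0.180  +0.035  +1.041  -0.373
    208  0.4379   +0.369  -0.032  +1.558  -0.558


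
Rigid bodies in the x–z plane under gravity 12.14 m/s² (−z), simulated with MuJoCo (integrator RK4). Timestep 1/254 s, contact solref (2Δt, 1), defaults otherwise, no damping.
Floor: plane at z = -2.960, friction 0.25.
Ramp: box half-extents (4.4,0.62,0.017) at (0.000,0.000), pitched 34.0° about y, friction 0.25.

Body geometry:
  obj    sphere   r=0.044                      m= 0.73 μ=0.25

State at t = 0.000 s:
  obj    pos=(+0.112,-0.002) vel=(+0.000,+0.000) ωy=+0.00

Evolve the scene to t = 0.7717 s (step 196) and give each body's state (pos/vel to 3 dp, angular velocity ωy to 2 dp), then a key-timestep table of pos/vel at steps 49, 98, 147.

State at t = 0.7717 s:
  obj    pos=(+1.309,-0.809) vel=(+3.102,-2.093) ωy=+85.02

Key-timestep trajectory:
   step    t(s)  obj.x    obj.z    obj.vx   obj.vz 
     49  0.1929   +0.187  -0.052  +0.776  -0.523
     98  0.3858   +0.411  -0.204  +1.551  -1.046
    147  0.5787   +0.785  -0.456  +2.327  -1.569


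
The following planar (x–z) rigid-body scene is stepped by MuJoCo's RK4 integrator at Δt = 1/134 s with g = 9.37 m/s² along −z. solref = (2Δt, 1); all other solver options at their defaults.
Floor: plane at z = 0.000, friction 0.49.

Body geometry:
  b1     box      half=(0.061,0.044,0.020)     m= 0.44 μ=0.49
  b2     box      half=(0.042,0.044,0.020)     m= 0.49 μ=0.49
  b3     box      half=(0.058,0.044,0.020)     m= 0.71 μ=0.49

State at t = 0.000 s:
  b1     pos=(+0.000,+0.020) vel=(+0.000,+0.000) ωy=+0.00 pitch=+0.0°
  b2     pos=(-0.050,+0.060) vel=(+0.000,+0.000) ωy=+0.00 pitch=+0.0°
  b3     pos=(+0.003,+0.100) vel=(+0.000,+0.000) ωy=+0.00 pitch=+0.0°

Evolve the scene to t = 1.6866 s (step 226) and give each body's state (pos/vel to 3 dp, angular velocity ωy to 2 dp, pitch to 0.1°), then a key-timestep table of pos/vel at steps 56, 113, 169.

State at t = 1.6866 s:
  b1     pos=(+0.000,+0.020) vel=(+0.000,+0.000) ωy=+0.00 pitch=+0.0°
  b2     pos=(-0.051,+0.060) vel=(-0.001,+0.000) ωy=+0.00 pitch=+0.0°
  b3     pos=(+0.013,+0.089) vel=(+0.001,-0.001) ωy=-0.03 pitch=+33.8°

Key-timestep trajectory:
   step    t(s)  b1.x    b1.z    b1.vx   b1.vz   b2.x    b2.z    b2.vx   b2.vz   b3.x    b3.z    b3.vx   b3.vz 
     56  0.4179   +0.000  +0.020  +0.000  +0.000   -0.050  +0.060  -0.001  +0.000   +0.012  +0.090  +0.001  -0.001
    113  0.8433   +0.000  +0.020  +0.000  +0.000   -0.051  +0.060  -0.001  +0.000   +0.012  +0.090  +0.001  -0.001
    169  1.2612   +0.000  +0.020  +0.000  +0.000   -0.051  +0.060  -0.001  +0.000   +0.013  +0.089  +0.001  -0.001


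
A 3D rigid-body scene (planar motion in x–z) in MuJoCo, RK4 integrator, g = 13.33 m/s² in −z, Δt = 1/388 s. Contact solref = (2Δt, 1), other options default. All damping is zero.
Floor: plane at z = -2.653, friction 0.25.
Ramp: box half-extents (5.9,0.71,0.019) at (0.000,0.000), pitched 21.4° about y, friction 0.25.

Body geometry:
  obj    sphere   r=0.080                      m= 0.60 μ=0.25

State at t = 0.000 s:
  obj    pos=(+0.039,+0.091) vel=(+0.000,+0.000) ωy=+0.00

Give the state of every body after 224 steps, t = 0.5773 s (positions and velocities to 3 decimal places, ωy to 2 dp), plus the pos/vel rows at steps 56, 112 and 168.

State at t = 0.5773 s:
  obj    pos=(+0.578,-0.120) vel=(+1.868,-0.732) ωy=+25.07

Key-timestep trajectory:
   step    t(s)  obj.x    obj.z    obj.vx   obj.vz 
     56  0.1443   +0.073  +0.078  +0.467  -0.183
    112  0.2887   +0.174  +0.038  +0.934  -0.366
    168  0.4330   +0.342  -0.028  +1.401  -0.549


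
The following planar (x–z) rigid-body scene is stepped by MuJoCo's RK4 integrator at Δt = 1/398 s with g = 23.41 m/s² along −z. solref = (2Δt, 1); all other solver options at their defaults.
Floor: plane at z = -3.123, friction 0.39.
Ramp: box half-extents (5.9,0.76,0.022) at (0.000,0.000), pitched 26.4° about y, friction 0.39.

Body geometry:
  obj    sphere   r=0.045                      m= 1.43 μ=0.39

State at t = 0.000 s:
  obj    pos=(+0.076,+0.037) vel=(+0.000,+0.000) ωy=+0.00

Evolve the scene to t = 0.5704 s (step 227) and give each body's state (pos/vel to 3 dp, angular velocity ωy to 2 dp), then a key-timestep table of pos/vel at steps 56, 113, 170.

State at t = 0.5704 s:
  obj    pos=(+1.159,-0.501) vel=(+3.798,-1.886) ωy=+94.22

Key-timestep trajectory:
   step    t(s)  obj.x    obj.z    obj.vx   obj.vz 
     56  0.1407   +0.142  +0.004  +0.937  -0.465
    113  0.2839   +0.344  -0.096  +1.891  -0.939
    170  0.4271   +0.684  -0.265  +2.845  -1.412


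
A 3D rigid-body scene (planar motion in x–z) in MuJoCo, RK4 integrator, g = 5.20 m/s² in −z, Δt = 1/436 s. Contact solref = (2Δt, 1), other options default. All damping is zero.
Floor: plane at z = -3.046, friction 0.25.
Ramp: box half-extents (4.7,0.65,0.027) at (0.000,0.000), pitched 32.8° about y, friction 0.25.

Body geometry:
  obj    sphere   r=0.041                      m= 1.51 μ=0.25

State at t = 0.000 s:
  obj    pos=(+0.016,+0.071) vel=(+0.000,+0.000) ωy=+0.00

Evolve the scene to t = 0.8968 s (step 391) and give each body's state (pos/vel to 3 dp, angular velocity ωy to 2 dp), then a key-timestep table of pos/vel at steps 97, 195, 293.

State at t = 0.8968 s:
  obj    pos=(+0.696,-0.368) vel=(+1.517,-0.977) ωy=+44.00

Key-timestep trajectory:
   step    t(s)  obj.x    obj.z    obj.vx   obj.vz 
     97  0.2225   +0.058  +0.044  +0.376  -0.243
    195  0.4472   +0.185  -0.038  +0.756  -0.488
    293  0.6720   +0.398  -0.175  +1.137  -0.733
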